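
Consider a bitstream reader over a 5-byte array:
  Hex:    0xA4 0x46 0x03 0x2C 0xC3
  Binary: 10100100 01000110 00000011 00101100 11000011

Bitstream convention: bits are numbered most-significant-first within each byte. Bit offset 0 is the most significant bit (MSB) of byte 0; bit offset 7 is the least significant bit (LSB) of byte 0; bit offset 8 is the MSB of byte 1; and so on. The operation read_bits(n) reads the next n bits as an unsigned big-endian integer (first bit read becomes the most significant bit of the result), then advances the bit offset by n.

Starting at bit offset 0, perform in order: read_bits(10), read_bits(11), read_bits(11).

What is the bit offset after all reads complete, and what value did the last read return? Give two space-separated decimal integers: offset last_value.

Answer: 32 812

Derivation:
Read 1: bits[0:10] width=10 -> value=657 (bin 1010010001); offset now 10 = byte 1 bit 2; 30 bits remain
Read 2: bits[10:21] width=11 -> value=192 (bin 00011000000); offset now 21 = byte 2 bit 5; 19 bits remain
Read 3: bits[21:32] width=11 -> value=812 (bin 01100101100); offset now 32 = byte 4 bit 0; 8 bits remain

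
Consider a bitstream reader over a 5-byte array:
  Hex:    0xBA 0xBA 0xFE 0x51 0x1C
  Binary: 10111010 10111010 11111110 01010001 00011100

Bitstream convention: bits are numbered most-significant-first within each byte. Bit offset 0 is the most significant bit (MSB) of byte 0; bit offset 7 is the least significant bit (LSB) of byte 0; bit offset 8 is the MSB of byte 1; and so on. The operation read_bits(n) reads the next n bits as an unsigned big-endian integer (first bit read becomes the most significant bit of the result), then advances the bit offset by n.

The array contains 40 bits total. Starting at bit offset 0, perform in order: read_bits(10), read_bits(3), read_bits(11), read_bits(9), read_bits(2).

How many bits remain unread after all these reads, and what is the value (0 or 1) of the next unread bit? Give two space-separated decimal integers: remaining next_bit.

Read 1: bits[0:10] width=10 -> value=746 (bin 1011101010); offset now 10 = byte 1 bit 2; 30 bits remain
Read 2: bits[10:13] width=3 -> value=7 (bin 111); offset now 13 = byte 1 bit 5; 27 bits remain
Read 3: bits[13:24] width=11 -> value=766 (bin 01011111110); offset now 24 = byte 3 bit 0; 16 bits remain
Read 4: bits[24:33] width=9 -> value=162 (bin 010100010); offset now 33 = byte 4 bit 1; 7 bits remain
Read 5: bits[33:35] width=2 -> value=0 (bin 00); offset now 35 = byte 4 bit 3; 5 bits remain

Answer: 5 1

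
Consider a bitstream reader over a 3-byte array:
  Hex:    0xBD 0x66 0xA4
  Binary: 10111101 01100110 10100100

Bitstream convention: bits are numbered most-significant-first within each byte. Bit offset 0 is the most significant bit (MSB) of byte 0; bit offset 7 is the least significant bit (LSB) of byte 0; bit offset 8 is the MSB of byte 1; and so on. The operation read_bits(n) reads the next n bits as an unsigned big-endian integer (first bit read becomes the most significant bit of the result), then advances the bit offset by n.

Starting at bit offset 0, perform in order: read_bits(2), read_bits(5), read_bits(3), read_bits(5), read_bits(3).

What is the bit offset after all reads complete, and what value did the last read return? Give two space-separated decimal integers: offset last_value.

Answer: 18 2

Derivation:
Read 1: bits[0:2] width=2 -> value=2 (bin 10); offset now 2 = byte 0 bit 2; 22 bits remain
Read 2: bits[2:7] width=5 -> value=30 (bin 11110); offset now 7 = byte 0 bit 7; 17 bits remain
Read 3: bits[7:10] width=3 -> value=5 (bin 101); offset now 10 = byte 1 bit 2; 14 bits remain
Read 4: bits[10:15] width=5 -> value=19 (bin 10011); offset now 15 = byte 1 bit 7; 9 bits remain
Read 5: bits[15:18] width=3 -> value=2 (bin 010); offset now 18 = byte 2 bit 2; 6 bits remain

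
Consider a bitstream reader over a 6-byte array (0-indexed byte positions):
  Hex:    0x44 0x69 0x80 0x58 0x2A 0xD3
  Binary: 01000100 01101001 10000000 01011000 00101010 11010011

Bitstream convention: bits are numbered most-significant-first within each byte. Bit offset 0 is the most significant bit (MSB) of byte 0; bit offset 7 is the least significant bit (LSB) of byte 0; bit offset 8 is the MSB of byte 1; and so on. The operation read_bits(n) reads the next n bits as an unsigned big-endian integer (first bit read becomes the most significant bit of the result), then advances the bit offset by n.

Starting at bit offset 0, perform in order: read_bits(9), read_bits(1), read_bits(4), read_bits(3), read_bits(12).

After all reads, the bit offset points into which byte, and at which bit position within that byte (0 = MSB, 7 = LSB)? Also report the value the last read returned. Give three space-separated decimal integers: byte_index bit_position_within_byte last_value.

Answer: 3 5 11

Derivation:
Read 1: bits[0:9] width=9 -> value=136 (bin 010001000); offset now 9 = byte 1 bit 1; 39 bits remain
Read 2: bits[9:10] width=1 -> value=1 (bin 1); offset now 10 = byte 1 bit 2; 38 bits remain
Read 3: bits[10:14] width=4 -> value=10 (bin 1010); offset now 14 = byte 1 bit 6; 34 bits remain
Read 4: bits[14:17] width=3 -> value=3 (bin 011); offset now 17 = byte 2 bit 1; 31 bits remain
Read 5: bits[17:29] width=12 -> value=11 (bin 000000001011); offset now 29 = byte 3 bit 5; 19 bits remain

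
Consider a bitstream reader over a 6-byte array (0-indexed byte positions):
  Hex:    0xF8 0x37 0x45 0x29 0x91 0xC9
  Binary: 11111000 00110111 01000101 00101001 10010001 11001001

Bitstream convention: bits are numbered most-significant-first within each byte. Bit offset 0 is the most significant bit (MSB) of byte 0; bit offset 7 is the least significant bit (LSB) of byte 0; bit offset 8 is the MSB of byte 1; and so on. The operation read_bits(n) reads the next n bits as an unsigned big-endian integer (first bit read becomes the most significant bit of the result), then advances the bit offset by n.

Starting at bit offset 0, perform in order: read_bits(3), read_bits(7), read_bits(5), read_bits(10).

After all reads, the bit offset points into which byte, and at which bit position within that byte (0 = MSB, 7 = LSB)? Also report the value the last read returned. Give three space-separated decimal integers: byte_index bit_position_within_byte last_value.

Answer: 3 1 650

Derivation:
Read 1: bits[0:3] width=3 -> value=7 (bin 111); offset now 3 = byte 0 bit 3; 45 bits remain
Read 2: bits[3:10] width=7 -> value=96 (bin 1100000); offset now 10 = byte 1 bit 2; 38 bits remain
Read 3: bits[10:15] width=5 -> value=27 (bin 11011); offset now 15 = byte 1 bit 7; 33 bits remain
Read 4: bits[15:25] width=10 -> value=650 (bin 1010001010); offset now 25 = byte 3 bit 1; 23 bits remain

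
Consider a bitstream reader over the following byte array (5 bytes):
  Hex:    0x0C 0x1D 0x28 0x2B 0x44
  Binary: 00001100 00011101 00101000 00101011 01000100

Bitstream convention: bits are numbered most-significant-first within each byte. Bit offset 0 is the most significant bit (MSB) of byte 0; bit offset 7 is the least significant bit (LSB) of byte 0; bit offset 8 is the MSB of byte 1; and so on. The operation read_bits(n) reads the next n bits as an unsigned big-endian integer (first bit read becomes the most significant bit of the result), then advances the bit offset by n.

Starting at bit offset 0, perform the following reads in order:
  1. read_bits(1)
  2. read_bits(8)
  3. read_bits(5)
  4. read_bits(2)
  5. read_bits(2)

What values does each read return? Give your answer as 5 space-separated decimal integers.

Read 1: bits[0:1] width=1 -> value=0 (bin 0); offset now 1 = byte 0 bit 1; 39 bits remain
Read 2: bits[1:9] width=8 -> value=24 (bin 00011000); offset now 9 = byte 1 bit 1; 31 bits remain
Read 3: bits[9:14] width=5 -> value=7 (bin 00111); offset now 14 = byte 1 bit 6; 26 bits remain
Read 4: bits[14:16] width=2 -> value=1 (bin 01); offset now 16 = byte 2 bit 0; 24 bits remain
Read 5: bits[16:18] width=2 -> value=0 (bin 00); offset now 18 = byte 2 bit 2; 22 bits remain

Answer: 0 24 7 1 0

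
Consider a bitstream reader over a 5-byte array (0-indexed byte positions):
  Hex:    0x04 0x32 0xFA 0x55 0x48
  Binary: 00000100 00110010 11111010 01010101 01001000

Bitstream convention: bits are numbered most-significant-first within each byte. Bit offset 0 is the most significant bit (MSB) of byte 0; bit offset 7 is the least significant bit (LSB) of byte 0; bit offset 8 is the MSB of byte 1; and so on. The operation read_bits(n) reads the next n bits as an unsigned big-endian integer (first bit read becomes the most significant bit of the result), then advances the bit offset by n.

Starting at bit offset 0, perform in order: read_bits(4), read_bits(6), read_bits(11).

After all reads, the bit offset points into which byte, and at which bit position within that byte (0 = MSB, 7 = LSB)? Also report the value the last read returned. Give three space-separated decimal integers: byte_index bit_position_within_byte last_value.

Answer: 2 5 1631

Derivation:
Read 1: bits[0:4] width=4 -> value=0 (bin 0000); offset now 4 = byte 0 bit 4; 36 bits remain
Read 2: bits[4:10] width=6 -> value=16 (bin 010000); offset now 10 = byte 1 bit 2; 30 bits remain
Read 3: bits[10:21] width=11 -> value=1631 (bin 11001011111); offset now 21 = byte 2 bit 5; 19 bits remain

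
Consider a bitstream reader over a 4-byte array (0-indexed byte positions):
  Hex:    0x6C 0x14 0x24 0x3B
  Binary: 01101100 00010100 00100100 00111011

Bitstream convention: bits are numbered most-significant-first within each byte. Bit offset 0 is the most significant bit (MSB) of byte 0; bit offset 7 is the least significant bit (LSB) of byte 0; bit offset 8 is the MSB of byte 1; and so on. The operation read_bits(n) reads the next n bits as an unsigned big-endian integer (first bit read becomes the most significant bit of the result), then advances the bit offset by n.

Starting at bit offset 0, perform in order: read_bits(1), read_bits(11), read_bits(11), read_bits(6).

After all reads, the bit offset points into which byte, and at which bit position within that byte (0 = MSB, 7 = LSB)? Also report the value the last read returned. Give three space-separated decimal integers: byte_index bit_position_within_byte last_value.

Read 1: bits[0:1] width=1 -> value=0 (bin 0); offset now 1 = byte 0 bit 1; 31 bits remain
Read 2: bits[1:12] width=11 -> value=1729 (bin 11011000001); offset now 12 = byte 1 bit 4; 20 bits remain
Read 3: bits[12:23] width=11 -> value=530 (bin 01000010010); offset now 23 = byte 2 bit 7; 9 bits remain
Read 4: bits[23:29] width=6 -> value=7 (bin 000111); offset now 29 = byte 3 bit 5; 3 bits remain

Answer: 3 5 7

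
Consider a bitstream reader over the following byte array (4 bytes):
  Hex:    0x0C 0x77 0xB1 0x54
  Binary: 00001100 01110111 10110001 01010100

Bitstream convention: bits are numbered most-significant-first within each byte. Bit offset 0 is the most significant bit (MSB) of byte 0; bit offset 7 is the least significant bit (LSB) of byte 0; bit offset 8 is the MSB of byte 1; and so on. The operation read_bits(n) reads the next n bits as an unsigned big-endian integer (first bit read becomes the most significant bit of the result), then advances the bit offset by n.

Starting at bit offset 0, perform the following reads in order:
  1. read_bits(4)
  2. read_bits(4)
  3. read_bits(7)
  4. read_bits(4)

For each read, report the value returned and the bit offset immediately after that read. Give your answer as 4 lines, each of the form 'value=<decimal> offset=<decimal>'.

Answer: value=0 offset=4
value=12 offset=8
value=59 offset=15
value=13 offset=19

Derivation:
Read 1: bits[0:4] width=4 -> value=0 (bin 0000); offset now 4 = byte 0 bit 4; 28 bits remain
Read 2: bits[4:8] width=4 -> value=12 (bin 1100); offset now 8 = byte 1 bit 0; 24 bits remain
Read 3: bits[8:15] width=7 -> value=59 (bin 0111011); offset now 15 = byte 1 bit 7; 17 bits remain
Read 4: bits[15:19] width=4 -> value=13 (bin 1101); offset now 19 = byte 2 bit 3; 13 bits remain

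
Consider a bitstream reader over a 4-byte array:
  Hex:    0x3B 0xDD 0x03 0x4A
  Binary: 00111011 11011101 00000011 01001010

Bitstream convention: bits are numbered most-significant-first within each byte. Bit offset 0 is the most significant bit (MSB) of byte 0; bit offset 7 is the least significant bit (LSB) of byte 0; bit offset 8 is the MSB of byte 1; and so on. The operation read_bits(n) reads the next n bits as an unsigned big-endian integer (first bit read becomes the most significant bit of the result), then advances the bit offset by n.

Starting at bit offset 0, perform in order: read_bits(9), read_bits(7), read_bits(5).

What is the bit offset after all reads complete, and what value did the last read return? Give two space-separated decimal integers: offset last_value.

Answer: 21 0

Derivation:
Read 1: bits[0:9] width=9 -> value=119 (bin 001110111); offset now 9 = byte 1 bit 1; 23 bits remain
Read 2: bits[9:16] width=7 -> value=93 (bin 1011101); offset now 16 = byte 2 bit 0; 16 bits remain
Read 3: bits[16:21] width=5 -> value=0 (bin 00000); offset now 21 = byte 2 bit 5; 11 bits remain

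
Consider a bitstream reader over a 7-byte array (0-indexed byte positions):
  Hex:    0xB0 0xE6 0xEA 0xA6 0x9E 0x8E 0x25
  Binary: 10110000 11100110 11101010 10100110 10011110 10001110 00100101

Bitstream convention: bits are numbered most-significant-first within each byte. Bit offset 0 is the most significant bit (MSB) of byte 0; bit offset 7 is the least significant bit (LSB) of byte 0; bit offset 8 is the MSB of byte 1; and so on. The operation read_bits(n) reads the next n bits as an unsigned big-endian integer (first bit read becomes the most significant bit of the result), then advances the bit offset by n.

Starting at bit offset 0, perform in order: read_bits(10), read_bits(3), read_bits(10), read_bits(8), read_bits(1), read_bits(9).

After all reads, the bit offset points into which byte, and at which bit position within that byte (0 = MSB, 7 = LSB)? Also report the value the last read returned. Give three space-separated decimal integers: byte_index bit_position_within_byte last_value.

Read 1: bits[0:10] width=10 -> value=707 (bin 1011000011); offset now 10 = byte 1 bit 2; 46 bits remain
Read 2: bits[10:13] width=3 -> value=4 (bin 100); offset now 13 = byte 1 bit 5; 43 bits remain
Read 3: bits[13:23] width=10 -> value=885 (bin 1101110101); offset now 23 = byte 2 bit 7; 33 bits remain
Read 4: bits[23:31] width=8 -> value=83 (bin 01010011); offset now 31 = byte 3 bit 7; 25 bits remain
Read 5: bits[31:32] width=1 -> value=0 (bin 0); offset now 32 = byte 4 bit 0; 24 bits remain
Read 6: bits[32:41] width=9 -> value=317 (bin 100111101); offset now 41 = byte 5 bit 1; 15 bits remain

Answer: 5 1 317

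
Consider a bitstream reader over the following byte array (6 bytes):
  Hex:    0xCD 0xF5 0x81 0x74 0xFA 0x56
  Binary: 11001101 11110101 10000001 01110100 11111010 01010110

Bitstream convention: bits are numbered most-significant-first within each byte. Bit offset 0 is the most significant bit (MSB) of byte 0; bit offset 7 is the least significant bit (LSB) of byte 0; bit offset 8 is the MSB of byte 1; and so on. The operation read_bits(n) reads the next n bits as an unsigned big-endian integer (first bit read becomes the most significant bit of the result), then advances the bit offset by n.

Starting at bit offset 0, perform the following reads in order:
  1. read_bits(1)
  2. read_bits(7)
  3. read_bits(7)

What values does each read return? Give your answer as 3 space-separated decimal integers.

Answer: 1 77 122

Derivation:
Read 1: bits[0:1] width=1 -> value=1 (bin 1); offset now 1 = byte 0 bit 1; 47 bits remain
Read 2: bits[1:8] width=7 -> value=77 (bin 1001101); offset now 8 = byte 1 bit 0; 40 bits remain
Read 3: bits[8:15] width=7 -> value=122 (bin 1111010); offset now 15 = byte 1 bit 7; 33 bits remain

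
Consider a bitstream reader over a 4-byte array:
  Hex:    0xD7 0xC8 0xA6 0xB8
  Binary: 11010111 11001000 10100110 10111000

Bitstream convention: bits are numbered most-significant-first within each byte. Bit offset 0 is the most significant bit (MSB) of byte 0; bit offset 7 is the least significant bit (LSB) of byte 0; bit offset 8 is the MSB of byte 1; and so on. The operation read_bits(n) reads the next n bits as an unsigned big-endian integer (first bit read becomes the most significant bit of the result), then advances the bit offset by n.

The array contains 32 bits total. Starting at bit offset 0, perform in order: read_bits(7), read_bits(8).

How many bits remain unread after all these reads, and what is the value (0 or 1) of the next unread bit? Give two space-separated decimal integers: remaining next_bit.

Read 1: bits[0:7] width=7 -> value=107 (bin 1101011); offset now 7 = byte 0 bit 7; 25 bits remain
Read 2: bits[7:15] width=8 -> value=228 (bin 11100100); offset now 15 = byte 1 bit 7; 17 bits remain

Answer: 17 0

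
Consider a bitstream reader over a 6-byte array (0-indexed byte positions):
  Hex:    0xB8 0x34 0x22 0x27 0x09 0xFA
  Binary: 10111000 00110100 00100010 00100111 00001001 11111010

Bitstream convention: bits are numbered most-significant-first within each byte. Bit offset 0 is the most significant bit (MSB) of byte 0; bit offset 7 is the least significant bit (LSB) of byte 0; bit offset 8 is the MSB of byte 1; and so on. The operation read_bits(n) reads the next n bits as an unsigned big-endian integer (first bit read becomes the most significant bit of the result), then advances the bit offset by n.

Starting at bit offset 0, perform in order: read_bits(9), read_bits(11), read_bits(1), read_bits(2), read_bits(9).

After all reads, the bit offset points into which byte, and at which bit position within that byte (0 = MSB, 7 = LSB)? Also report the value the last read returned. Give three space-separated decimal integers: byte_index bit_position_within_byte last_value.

Answer: 4 0 39

Derivation:
Read 1: bits[0:9] width=9 -> value=368 (bin 101110000); offset now 9 = byte 1 bit 1; 39 bits remain
Read 2: bits[9:20] width=11 -> value=834 (bin 01101000010); offset now 20 = byte 2 bit 4; 28 bits remain
Read 3: bits[20:21] width=1 -> value=0 (bin 0); offset now 21 = byte 2 bit 5; 27 bits remain
Read 4: bits[21:23] width=2 -> value=1 (bin 01); offset now 23 = byte 2 bit 7; 25 bits remain
Read 5: bits[23:32] width=9 -> value=39 (bin 000100111); offset now 32 = byte 4 bit 0; 16 bits remain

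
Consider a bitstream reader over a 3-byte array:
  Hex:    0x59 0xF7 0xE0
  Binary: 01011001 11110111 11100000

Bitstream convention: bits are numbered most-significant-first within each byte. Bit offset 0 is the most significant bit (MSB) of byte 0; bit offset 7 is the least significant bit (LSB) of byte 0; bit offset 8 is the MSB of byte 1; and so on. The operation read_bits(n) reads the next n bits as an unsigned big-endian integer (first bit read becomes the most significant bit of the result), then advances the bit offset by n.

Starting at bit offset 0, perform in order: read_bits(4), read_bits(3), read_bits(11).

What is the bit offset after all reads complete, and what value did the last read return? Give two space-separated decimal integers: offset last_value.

Read 1: bits[0:4] width=4 -> value=5 (bin 0101); offset now 4 = byte 0 bit 4; 20 bits remain
Read 2: bits[4:7] width=3 -> value=4 (bin 100); offset now 7 = byte 0 bit 7; 17 bits remain
Read 3: bits[7:18] width=11 -> value=2015 (bin 11111011111); offset now 18 = byte 2 bit 2; 6 bits remain

Answer: 18 2015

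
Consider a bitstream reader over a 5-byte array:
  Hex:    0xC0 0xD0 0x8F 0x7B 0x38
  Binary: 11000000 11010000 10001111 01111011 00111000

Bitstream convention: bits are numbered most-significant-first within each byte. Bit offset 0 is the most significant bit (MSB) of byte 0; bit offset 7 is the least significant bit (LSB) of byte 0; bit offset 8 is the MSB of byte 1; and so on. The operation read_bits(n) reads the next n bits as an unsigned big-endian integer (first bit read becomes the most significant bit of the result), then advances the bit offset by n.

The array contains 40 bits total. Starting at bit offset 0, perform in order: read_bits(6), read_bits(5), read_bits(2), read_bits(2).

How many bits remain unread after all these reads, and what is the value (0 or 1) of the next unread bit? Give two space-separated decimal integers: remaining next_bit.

Read 1: bits[0:6] width=6 -> value=48 (bin 110000); offset now 6 = byte 0 bit 6; 34 bits remain
Read 2: bits[6:11] width=5 -> value=6 (bin 00110); offset now 11 = byte 1 bit 3; 29 bits remain
Read 3: bits[11:13] width=2 -> value=2 (bin 10); offset now 13 = byte 1 bit 5; 27 bits remain
Read 4: bits[13:15] width=2 -> value=0 (bin 00); offset now 15 = byte 1 bit 7; 25 bits remain

Answer: 25 0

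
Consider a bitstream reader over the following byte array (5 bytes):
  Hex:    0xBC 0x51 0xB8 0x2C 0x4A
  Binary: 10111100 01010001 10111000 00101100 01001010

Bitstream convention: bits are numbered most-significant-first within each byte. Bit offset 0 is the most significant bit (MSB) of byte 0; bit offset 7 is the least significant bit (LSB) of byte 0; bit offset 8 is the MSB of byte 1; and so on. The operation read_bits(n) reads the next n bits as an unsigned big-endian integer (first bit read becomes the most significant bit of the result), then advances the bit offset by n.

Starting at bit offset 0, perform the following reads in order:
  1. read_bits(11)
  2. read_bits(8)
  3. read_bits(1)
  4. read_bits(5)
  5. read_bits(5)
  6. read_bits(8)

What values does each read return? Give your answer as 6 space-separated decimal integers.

Answer: 1506 141 1 16 11 18

Derivation:
Read 1: bits[0:11] width=11 -> value=1506 (bin 10111100010); offset now 11 = byte 1 bit 3; 29 bits remain
Read 2: bits[11:19] width=8 -> value=141 (bin 10001101); offset now 19 = byte 2 bit 3; 21 bits remain
Read 3: bits[19:20] width=1 -> value=1 (bin 1); offset now 20 = byte 2 bit 4; 20 bits remain
Read 4: bits[20:25] width=5 -> value=16 (bin 10000); offset now 25 = byte 3 bit 1; 15 bits remain
Read 5: bits[25:30] width=5 -> value=11 (bin 01011); offset now 30 = byte 3 bit 6; 10 bits remain
Read 6: bits[30:38] width=8 -> value=18 (bin 00010010); offset now 38 = byte 4 bit 6; 2 bits remain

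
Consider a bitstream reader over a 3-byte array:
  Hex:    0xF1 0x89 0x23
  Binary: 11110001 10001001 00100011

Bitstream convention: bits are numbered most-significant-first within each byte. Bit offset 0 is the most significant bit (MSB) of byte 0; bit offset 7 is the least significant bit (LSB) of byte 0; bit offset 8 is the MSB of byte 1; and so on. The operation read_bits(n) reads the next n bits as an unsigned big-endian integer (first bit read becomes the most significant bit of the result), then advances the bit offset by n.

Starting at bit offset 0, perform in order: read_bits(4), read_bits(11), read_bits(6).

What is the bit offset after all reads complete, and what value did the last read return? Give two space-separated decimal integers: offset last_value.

Read 1: bits[0:4] width=4 -> value=15 (bin 1111); offset now 4 = byte 0 bit 4; 20 bits remain
Read 2: bits[4:15] width=11 -> value=196 (bin 00011000100); offset now 15 = byte 1 bit 7; 9 bits remain
Read 3: bits[15:21] width=6 -> value=36 (bin 100100); offset now 21 = byte 2 bit 5; 3 bits remain

Answer: 21 36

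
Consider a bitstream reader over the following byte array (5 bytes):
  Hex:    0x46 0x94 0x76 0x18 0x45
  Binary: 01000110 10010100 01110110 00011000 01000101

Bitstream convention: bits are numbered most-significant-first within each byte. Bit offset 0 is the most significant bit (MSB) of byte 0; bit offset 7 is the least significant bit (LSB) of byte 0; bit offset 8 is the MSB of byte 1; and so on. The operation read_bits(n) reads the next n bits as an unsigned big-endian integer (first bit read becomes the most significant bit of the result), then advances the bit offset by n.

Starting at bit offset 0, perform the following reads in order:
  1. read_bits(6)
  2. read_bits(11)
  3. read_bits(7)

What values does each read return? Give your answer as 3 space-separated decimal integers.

Read 1: bits[0:6] width=6 -> value=17 (bin 010001); offset now 6 = byte 0 bit 6; 34 bits remain
Read 2: bits[6:17] width=11 -> value=1320 (bin 10100101000); offset now 17 = byte 2 bit 1; 23 bits remain
Read 3: bits[17:24] width=7 -> value=118 (bin 1110110); offset now 24 = byte 3 bit 0; 16 bits remain

Answer: 17 1320 118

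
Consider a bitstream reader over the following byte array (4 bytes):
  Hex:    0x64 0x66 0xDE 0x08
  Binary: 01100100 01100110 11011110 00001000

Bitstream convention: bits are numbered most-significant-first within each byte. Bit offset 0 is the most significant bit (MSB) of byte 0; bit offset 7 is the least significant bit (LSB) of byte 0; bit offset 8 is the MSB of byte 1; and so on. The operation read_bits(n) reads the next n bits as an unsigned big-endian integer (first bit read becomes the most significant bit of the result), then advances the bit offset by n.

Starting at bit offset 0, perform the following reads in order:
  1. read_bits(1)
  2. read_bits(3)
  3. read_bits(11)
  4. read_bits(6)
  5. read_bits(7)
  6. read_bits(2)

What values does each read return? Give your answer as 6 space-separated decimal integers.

Read 1: bits[0:1] width=1 -> value=0 (bin 0); offset now 1 = byte 0 bit 1; 31 bits remain
Read 2: bits[1:4] width=3 -> value=6 (bin 110); offset now 4 = byte 0 bit 4; 28 bits remain
Read 3: bits[4:15] width=11 -> value=563 (bin 01000110011); offset now 15 = byte 1 bit 7; 17 bits remain
Read 4: bits[15:21] width=6 -> value=27 (bin 011011); offset now 21 = byte 2 bit 5; 11 bits remain
Read 5: bits[21:28] width=7 -> value=96 (bin 1100000); offset now 28 = byte 3 bit 4; 4 bits remain
Read 6: bits[28:30] width=2 -> value=2 (bin 10); offset now 30 = byte 3 bit 6; 2 bits remain

Answer: 0 6 563 27 96 2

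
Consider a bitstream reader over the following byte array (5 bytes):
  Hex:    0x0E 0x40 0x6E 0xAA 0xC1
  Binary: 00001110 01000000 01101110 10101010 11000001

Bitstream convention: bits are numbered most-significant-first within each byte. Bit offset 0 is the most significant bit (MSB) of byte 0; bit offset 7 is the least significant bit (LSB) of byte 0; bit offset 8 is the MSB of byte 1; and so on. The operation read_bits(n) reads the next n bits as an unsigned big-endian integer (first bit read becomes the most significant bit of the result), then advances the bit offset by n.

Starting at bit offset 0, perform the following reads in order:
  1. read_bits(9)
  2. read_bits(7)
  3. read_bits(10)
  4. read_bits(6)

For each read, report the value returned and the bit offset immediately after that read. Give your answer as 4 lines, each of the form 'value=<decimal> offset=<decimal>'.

Answer: value=28 offset=9
value=64 offset=16
value=442 offset=26
value=42 offset=32

Derivation:
Read 1: bits[0:9] width=9 -> value=28 (bin 000011100); offset now 9 = byte 1 bit 1; 31 bits remain
Read 2: bits[9:16] width=7 -> value=64 (bin 1000000); offset now 16 = byte 2 bit 0; 24 bits remain
Read 3: bits[16:26] width=10 -> value=442 (bin 0110111010); offset now 26 = byte 3 bit 2; 14 bits remain
Read 4: bits[26:32] width=6 -> value=42 (bin 101010); offset now 32 = byte 4 bit 0; 8 bits remain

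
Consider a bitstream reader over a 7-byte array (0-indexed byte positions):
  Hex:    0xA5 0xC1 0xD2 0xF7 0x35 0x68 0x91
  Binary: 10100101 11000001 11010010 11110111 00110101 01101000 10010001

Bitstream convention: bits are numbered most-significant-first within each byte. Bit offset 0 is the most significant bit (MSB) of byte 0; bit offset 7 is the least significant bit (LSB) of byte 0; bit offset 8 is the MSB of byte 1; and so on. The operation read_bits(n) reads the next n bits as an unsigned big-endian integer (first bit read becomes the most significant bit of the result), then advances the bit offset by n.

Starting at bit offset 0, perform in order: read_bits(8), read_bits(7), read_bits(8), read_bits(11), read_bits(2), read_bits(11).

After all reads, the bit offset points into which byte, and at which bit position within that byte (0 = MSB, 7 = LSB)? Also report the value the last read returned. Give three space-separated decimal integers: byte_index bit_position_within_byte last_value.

Answer: 5 7 692

Derivation:
Read 1: bits[0:8] width=8 -> value=165 (bin 10100101); offset now 8 = byte 1 bit 0; 48 bits remain
Read 2: bits[8:15] width=7 -> value=96 (bin 1100000); offset now 15 = byte 1 bit 7; 41 bits remain
Read 3: bits[15:23] width=8 -> value=233 (bin 11101001); offset now 23 = byte 2 bit 7; 33 bits remain
Read 4: bits[23:34] width=11 -> value=988 (bin 01111011100); offset now 34 = byte 4 bit 2; 22 bits remain
Read 5: bits[34:36] width=2 -> value=3 (bin 11); offset now 36 = byte 4 bit 4; 20 bits remain
Read 6: bits[36:47] width=11 -> value=692 (bin 01010110100); offset now 47 = byte 5 bit 7; 9 bits remain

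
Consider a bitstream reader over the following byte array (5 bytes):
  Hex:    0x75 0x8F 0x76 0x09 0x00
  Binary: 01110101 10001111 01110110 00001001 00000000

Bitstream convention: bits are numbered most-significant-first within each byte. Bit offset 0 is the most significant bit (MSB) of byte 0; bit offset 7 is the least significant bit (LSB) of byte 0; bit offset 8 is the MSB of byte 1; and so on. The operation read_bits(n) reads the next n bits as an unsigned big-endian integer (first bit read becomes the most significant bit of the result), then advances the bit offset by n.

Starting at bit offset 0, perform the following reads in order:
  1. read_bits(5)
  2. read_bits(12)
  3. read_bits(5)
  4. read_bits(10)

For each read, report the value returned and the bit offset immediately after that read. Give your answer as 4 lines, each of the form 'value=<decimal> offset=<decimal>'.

Answer: value=14 offset=5
value=2846 offset=17
value=29 offset=22
value=521 offset=32

Derivation:
Read 1: bits[0:5] width=5 -> value=14 (bin 01110); offset now 5 = byte 0 bit 5; 35 bits remain
Read 2: bits[5:17] width=12 -> value=2846 (bin 101100011110); offset now 17 = byte 2 bit 1; 23 bits remain
Read 3: bits[17:22] width=5 -> value=29 (bin 11101); offset now 22 = byte 2 bit 6; 18 bits remain
Read 4: bits[22:32] width=10 -> value=521 (bin 1000001001); offset now 32 = byte 4 bit 0; 8 bits remain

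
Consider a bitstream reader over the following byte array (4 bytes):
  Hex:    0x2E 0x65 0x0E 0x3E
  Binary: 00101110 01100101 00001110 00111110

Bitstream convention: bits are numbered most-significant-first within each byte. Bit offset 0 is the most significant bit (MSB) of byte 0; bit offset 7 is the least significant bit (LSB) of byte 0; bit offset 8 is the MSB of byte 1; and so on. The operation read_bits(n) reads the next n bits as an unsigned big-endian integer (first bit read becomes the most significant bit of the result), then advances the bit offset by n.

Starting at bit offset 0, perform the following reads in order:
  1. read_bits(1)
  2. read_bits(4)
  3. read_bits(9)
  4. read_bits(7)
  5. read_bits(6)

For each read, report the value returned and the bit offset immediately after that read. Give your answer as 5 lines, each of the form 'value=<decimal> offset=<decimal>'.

Read 1: bits[0:1] width=1 -> value=0 (bin 0); offset now 1 = byte 0 bit 1; 31 bits remain
Read 2: bits[1:5] width=4 -> value=5 (bin 0101); offset now 5 = byte 0 bit 5; 27 bits remain
Read 3: bits[5:14] width=9 -> value=409 (bin 110011001); offset now 14 = byte 1 bit 6; 18 bits remain
Read 4: bits[14:21] width=7 -> value=33 (bin 0100001); offset now 21 = byte 2 bit 5; 11 bits remain
Read 5: bits[21:27] width=6 -> value=49 (bin 110001); offset now 27 = byte 3 bit 3; 5 bits remain

Answer: value=0 offset=1
value=5 offset=5
value=409 offset=14
value=33 offset=21
value=49 offset=27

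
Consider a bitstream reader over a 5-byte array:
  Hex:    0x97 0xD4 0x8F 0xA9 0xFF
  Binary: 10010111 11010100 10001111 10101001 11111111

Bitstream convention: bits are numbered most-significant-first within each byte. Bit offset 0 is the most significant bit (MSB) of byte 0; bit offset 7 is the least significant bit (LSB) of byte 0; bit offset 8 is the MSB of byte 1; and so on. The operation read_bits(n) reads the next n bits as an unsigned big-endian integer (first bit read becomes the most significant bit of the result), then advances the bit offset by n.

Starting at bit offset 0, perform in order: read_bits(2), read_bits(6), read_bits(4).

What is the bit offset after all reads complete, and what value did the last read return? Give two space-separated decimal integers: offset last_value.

Answer: 12 13

Derivation:
Read 1: bits[0:2] width=2 -> value=2 (bin 10); offset now 2 = byte 0 bit 2; 38 bits remain
Read 2: bits[2:8] width=6 -> value=23 (bin 010111); offset now 8 = byte 1 bit 0; 32 bits remain
Read 3: bits[8:12] width=4 -> value=13 (bin 1101); offset now 12 = byte 1 bit 4; 28 bits remain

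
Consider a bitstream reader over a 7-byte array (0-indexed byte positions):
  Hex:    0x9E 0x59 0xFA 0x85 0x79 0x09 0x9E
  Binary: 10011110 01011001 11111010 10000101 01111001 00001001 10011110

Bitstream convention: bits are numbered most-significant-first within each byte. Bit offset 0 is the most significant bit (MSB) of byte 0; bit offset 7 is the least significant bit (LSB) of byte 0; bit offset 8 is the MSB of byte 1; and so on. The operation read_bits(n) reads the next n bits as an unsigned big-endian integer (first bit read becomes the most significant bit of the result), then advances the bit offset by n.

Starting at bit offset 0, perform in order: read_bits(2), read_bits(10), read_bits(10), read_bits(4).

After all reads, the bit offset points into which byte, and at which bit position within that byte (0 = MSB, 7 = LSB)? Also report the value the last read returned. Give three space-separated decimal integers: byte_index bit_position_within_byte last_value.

Read 1: bits[0:2] width=2 -> value=2 (bin 10); offset now 2 = byte 0 bit 2; 54 bits remain
Read 2: bits[2:12] width=10 -> value=485 (bin 0111100101); offset now 12 = byte 1 bit 4; 44 bits remain
Read 3: bits[12:22] width=10 -> value=638 (bin 1001111110); offset now 22 = byte 2 bit 6; 34 bits remain
Read 4: bits[22:26] width=4 -> value=10 (bin 1010); offset now 26 = byte 3 bit 2; 30 bits remain

Answer: 3 2 10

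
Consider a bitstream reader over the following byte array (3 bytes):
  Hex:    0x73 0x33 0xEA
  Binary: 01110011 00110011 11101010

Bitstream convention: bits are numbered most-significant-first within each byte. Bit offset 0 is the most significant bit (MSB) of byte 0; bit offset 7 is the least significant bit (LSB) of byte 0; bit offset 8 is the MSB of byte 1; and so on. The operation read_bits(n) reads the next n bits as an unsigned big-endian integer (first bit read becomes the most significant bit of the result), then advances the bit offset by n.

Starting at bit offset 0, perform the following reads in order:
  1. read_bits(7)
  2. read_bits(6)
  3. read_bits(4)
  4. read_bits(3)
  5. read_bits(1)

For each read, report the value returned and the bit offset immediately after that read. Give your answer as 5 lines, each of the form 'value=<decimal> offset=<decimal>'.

Read 1: bits[0:7] width=7 -> value=57 (bin 0111001); offset now 7 = byte 0 bit 7; 17 bits remain
Read 2: bits[7:13] width=6 -> value=38 (bin 100110); offset now 13 = byte 1 bit 5; 11 bits remain
Read 3: bits[13:17] width=4 -> value=7 (bin 0111); offset now 17 = byte 2 bit 1; 7 bits remain
Read 4: bits[17:20] width=3 -> value=6 (bin 110); offset now 20 = byte 2 bit 4; 4 bits remain
Read 5: bits[20:21] width=1 -> value=1 (bin 1); offset now 21 = byte 2 bit 5; 3 bits remain

Answer: value=57 offset=7
value=38 offset=13
value=7 offset=17
value=6 offset=20
value=1 offset=21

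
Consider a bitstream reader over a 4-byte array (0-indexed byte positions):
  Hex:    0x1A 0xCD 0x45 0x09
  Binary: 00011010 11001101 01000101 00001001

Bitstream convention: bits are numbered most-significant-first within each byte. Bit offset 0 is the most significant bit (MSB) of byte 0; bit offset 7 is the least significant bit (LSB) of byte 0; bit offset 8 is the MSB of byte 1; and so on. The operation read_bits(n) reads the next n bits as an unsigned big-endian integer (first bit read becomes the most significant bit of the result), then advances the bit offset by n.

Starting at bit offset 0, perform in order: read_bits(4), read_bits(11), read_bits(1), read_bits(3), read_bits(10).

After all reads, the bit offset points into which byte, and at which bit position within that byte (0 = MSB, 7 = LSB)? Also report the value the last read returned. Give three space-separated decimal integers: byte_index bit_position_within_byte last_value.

Answer: 3 5 161

Derivation:
Read 1: bits[0:4] width=4 -> value=1 (bin 0001); offset now 4 = byte 0 bit 4; 28 bits remain
Read 2: bits[4:15] width=11 -> value=1382 (bin 10101100110); offset now 15 = byte 1 bit 7; 17 bits remain
Read 3: bits[15:16] width=1 -> value=1 (bin 1); offset now 16 = byte 2 bit 0; 16 bits remain
Read 4: bits[16:19] width=3 -> value=2 (bin 010); offset now 19 = byte 2 bit 3; 13 bits remain
Read 5: bits[19:29] width=10 -> value=161 (bin 0010100001); offset now 29 = byte 3 bit 5; 3 bits remain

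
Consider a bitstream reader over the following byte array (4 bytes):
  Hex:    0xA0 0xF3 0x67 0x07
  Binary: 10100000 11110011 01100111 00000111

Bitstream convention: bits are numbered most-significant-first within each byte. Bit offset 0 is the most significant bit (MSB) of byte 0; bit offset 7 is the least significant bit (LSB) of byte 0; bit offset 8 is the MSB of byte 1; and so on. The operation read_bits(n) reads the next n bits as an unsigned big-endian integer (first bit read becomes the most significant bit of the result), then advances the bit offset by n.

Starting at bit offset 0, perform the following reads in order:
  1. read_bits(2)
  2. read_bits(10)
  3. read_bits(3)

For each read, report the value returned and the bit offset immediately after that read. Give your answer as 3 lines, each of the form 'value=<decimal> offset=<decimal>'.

Read 1: bits[0:2] width=2 -> value=2 (bin 10); offset now 2 = byte 0 bit 2; 30 bits remain
Read 2: bits[2:12] width=10 -> value=527 (bin 1000001111); offset now 12 = byte 1 bit 4; 20 bits remain
Read 3: bits[12:15] width=3 -> value=1 (bin 001); offset now 15 = byte 1 bit 7; 17 bits remain

Answer: value=2 offset=2
value=527 offset=12
value=1 offset=15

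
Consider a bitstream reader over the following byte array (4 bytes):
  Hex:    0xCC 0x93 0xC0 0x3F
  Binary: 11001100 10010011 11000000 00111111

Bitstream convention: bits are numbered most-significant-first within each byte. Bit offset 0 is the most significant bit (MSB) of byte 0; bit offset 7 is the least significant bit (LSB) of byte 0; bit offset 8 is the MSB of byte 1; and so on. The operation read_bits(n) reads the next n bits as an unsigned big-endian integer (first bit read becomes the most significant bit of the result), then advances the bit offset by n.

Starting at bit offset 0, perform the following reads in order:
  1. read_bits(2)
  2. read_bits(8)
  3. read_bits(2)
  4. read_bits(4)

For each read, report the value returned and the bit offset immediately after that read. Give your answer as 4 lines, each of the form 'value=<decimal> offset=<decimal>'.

Read 1: bits[0:2] width=2 -> value=3 (bin 11); offset now 2 = byte 0 bit 2; 30 bits remain
Read 2: bits[2:10] width=8 -> value=50 (bin 00110010); offset now 10 = byte 1 bit 2; 22 bits remain
Read 3: bits[10:12] width=2 -> value=1 (bin 01); offset now 12 = byte 1 bit 4; 20 bits remain
Read 4: bits[12:16] width=4 -> value=3 (bin 0011); offset now 16 = byte 2 bit 0; 16 bits remain

Answer: value=3 offset=2
value=50 offset=10
value=1 offset=12
value=3 offset=16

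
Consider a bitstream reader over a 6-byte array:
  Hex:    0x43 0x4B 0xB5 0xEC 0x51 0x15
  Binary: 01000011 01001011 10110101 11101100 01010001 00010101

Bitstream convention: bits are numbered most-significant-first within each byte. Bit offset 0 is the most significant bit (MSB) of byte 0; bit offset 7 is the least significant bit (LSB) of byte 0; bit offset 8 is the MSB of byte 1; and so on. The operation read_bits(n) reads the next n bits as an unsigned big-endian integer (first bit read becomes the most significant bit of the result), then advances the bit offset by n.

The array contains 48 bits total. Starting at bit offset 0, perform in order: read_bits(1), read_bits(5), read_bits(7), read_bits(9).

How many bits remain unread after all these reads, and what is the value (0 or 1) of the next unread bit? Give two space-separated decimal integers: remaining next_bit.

Answer: 26 0

Derivation:
Read 1: bits[0:1] width=1 -> value=0 (bin 0); offset now 1 = byte 0 bit 1; 47 bits remain
Read 2: bits[1:6] width=5 -> value=16 (bin 10000); offset now 6 = byte 0 bit 6; 42 bits remain
Read 3: bits[6:13] width=7 -> value=105 (bin 1101001); offset now 13 = byte 1 bit 5; 35 bits remain
Read 4: bits[13:22] width=9 -> value=237 (bin 011101101); offset now 22 = byte 2 bit 6; 26 bits remain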